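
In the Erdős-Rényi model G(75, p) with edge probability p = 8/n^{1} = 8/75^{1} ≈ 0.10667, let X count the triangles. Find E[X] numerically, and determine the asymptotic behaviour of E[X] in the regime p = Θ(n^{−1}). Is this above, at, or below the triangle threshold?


Number of potential triangles: C(75, 3) = 67525.
Each occurs with probability p³ ≈ (0.10667)³ ≈ 1.2136296e-03.
By linearity: E[X] = C(75, 3)·p³ ≈ 67525 · 1.2136296e-03 ≈ 81.95034.
Here α = 1, so p = 8/n is exactly at the triangle threshold p ~ 1/n. Asymptotically E[X] → c³/6 = 8³/6 = 256/3 ≈ 85.33333, a bounded constant. In this regime the triangle count is asymptotically Poisson(c³/6).

E[X] ≈ 81.95034; in regime p = Θ(1/n^{1}) E[X] stays bounded (at the triangle threshold p ~ 1/n).


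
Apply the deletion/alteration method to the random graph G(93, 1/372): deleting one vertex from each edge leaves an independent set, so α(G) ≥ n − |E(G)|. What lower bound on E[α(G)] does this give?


E[|E(G)|] = C(93, 2)·p = 4278 · (1/372) = 23/2.
E[α(G)] ≥ n − E[|E(G)|] = 93 − 23/2 = 163/2.
Numerically: ≈ 81.500000.
(This is only a lower bound; the true E[α(G)] may be larger.)

E[α(G)] ≥ 163/2 ≈ 81.500000.


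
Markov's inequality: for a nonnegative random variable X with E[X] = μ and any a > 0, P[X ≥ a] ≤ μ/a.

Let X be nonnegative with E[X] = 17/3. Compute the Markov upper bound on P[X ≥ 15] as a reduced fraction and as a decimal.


μ = E[X] = 17/3, a = 15.
Markov: P[X ≥ 15] ≤ μ/a = (17/3)/15 = 17/45.
Numerically: ≈ 0.377778.
(Since a = 15 > μ = 5.666667, the bound 17/45 is < 1 and informative.)

P[X ≥ 15] ≤ 17/45 ≈ 0.377778.


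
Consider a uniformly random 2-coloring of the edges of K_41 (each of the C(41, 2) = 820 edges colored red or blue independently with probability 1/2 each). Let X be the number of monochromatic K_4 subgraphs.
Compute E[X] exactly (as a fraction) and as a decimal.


Let X = Σ_S X_S over the C(41, 4) = 101270 subsets S of size 4, where X_S = 1 if the K_4 on S is monochromatic.
For a fixed S, the K_4 on S has C(4, 2) = 6 edges. P[all 6 edges red] = (1/2)^6, and likewise for blue, so P[monochromatic] = 2·(1/2)^6 = 2^{1 − 6} = 1/32.
By linearity: E[X] = C(41, 4) · 2^{1 − 6} = 101270 · 1/32 = 50635/16.
Numerically: E[X] ≈ 3164.688.

E[X] = C(41,4)·2^(1−C(4,2)) = 50635/16 ≈ 3164.688.


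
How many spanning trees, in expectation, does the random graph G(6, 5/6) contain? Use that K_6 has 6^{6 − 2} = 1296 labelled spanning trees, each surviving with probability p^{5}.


K_6 has 6^{6 − 2} = 1296 labelled spanning trees.
For each such spanning tree H, let X_H = 1 if all 5 edges of H are present in G. Then P[X_H = 1] = p^{5} = (5/6)^{5} = 3125/7776.
By linearity: E[X] = Σ_H E[X_H] = 1296 · p^{5} = 1296 · 3125/7776 = 3125/6.
Numerically: E[X] ≈ 520.833.

E[X] = 1296 · (5/6)^{5} = 3125/6 ≈ 520.833.


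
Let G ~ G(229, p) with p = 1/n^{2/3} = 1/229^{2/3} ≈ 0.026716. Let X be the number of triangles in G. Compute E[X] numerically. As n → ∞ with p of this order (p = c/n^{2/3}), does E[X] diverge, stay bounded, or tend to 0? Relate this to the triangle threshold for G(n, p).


Number of potential triangles: C(229, 3) = 1975354.
Each occurs with probability p³ ≈ (0.026716)³ ≈ 1.9069049e-05.
By linearity: E[X] = C(229, 3)·p³ ≈ 1975354 · 1.9069049e-05 ≈ 37.66812.
Since α = 2/3 < 1, p = c/n^{2/3} ≫ 1/n is above the triangle threshold p ~ 1/n. Asymptotically E[X] ~ (c³/6)·n^{3(1−α)} = (1³/6)·n^{1} → ∞; triangles are abundant w.h.p.

E[X] ≈ 37.66812; in regime p = Θ(1/n^{2/3}) E[X] diverges (above the triangle threshold p ~ 1/n).


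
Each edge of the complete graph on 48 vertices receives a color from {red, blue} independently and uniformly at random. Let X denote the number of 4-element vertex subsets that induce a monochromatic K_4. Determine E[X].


Let X = Σ_S X_S over the C(48, 4) = 194580 subsets S of size 4, where X_S = 1 if the K_4 on S is monochromatic.
For a fixed S, the K_4 on S has C(4, 2) = 6 edges. P[all 6 edges red] = (1/2)^6, and likewise for blue, so P[monochromatic] = 2·(1/2)^6 = 2^{1 − 6} = 1/32.
Summing: E[X] = C(48, 4) · 2^{1 − 6} = 194580 · 1/32 = 48645/8.
Numerically: E[X] ≈ 6080.625.

E[X] = C(48,4)·2^(1−C(4,2)) = 48645/8 ≈ 6080.625.


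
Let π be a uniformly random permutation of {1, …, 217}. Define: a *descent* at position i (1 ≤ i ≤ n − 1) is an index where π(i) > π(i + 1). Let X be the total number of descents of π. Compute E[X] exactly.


Write X = Σ X_I over i = 1, …, 216, with X_I the indicator of one descent.
There are 216 indicators.
For each fixed i, the pair (π(i), π(i+1)) is a uniformly random ordered pair of distinct values from {1, …, 217}; by symmetry P[π(i) > π(i+1)] = 1/2.
By linearity: E[X] = 216 · (1/2) = (217 − 1) · (1/2) = 108 ≈ 108.00000.

E[X] = 108 = 108.00000.


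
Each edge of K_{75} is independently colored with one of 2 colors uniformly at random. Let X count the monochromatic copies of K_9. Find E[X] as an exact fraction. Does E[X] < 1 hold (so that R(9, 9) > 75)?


E[X] = C(75, 9) · 2^{1 − 36} = 125595622175 · 2^{−35} = 125595622175/34359738368.
As a reduced fraction: E[X] = 125595622175/34359738368 ≈ 3.6553.
Is E[X] < 1? NO.
Since E[X] ≥ 1, the first-moment bound is inconclusive at n = 75; it does NOT by itself certify R(9, 9) > 75.

E[X] = 125595622175/34359738368 ≈ 3.6553; E[X] ≥ 1; first-moment method inconclusive here.


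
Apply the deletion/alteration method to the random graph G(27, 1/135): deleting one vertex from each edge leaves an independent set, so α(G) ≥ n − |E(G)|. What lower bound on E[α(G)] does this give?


E[|E(G)|] = C(27, 2)·p = 351 · (1/135) = 13/5.
E[α(G)] ≥ n − E[|E(G)|] = 27 − 13/5 = 122/5.
Numerically: ≈ 24.400000.
(This is only a lower bound; the true E[α(G)] may be larger.)

E[α(G)] ≥ 122/5 ≈ 24.400000.


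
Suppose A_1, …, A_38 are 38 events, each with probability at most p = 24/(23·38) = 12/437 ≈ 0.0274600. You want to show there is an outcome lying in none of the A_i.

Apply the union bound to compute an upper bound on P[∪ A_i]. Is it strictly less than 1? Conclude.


Union bound: P[∪_{i=1}^{38} A_i] ≤ Σ_i P[A_i] ≤ 38·p = 38·(12/437) = 24/23.
Numerically: 24/23 ≈ 1.0434783.
Is 24/23 < 1? NO.
Since the bound 24/23 is ≥ 1, the union bound is uninformative here; it does NOT by itself certify existence.

38·p = 24/23 ≈ 1.0434783; existence NOT certified by the union bound.


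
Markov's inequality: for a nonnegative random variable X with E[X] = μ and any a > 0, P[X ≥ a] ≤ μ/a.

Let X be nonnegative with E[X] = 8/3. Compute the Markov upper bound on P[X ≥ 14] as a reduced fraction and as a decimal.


μ = E[X] = 8/3, a = 14.
Markov: P[X ≥ 14] ≤ μ/a = (8/3)/14 = 4/21.
Numerically: ≈ 0.190476.
(Since a = 14 > μ = 2.666667, the bound 4/21 is < 1 and informative.)

P[X ≥ 14] ≤ 4/21 ≈ 0.190476.


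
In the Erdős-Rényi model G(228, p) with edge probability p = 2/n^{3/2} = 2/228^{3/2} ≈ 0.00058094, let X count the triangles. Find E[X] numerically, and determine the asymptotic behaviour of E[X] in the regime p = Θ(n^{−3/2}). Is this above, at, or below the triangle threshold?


Number of potential triangles: C(228, 3) = 1949476.
Each occurs with probability p³ ≈ (0.00058094)³ ≈ 1.9605737e-10.
By linearity: E[X] = C(228, 3)·p³ ≈ 1949476 · 1.9605737e-10 ≈ 0.00038.
Since α = 3/2 > 1, p = c/n^{3/2} = o(1/n) is below the triangle threshold p ~ 1/n. Asymptotically E[X] ~ (c³/6)·n^{3(1−α)} = (2³/6)·n^{-1.5} → 0, so by Markov's inequality G has no triangles w.h.p.

E[X] ≈ 0.00038; in regime p = Θ(1/n^{3/2}) E[X] tends to 0 (below the triangle threshold p ~ 1/n).


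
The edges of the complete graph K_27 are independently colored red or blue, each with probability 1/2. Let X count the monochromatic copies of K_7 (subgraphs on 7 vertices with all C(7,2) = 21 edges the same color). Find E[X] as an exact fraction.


Let X = Σ_S X_S over the C(27, 7) = 888030 subsets S of size 7, where X_S = 1 if the K_7 on S is monochromatic.
For a fixed S, the K_7 on S has C(7, 2) = 21 edges. P[all 21 edges red] = (1/2)^21, and likewise for blue, so P[monochromatic] = 2·(1/2)^21 = 2^{1 − 21} = 1/1048576.
By linearity: E[X] = C(27, 7) · 2^{1 − 21} = 888030 · 1/1048576 = 444015/524288.
Numerically: E[X] ≈ 0.84689.

E[X] = C(27,7)·2^(1−C(7,2)) = 444015/524288 ≈ 0.84689.


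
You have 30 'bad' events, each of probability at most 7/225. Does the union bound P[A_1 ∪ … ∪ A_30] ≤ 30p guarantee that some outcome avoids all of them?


Union bound: P[∪_{i=1}^{30} A_i] ≤ Σ_i P[A_i] ≤ 30·p = 30·(7/225) = 14/15.
Numerically: 14/15 ≈ 0.9333.
Is 14/15 < 1? YES.
Since P[∪ A_i] ≤ 14/15 < 1, the complement has P[∩ A_i^c] ≥ 1 − 14/15 = 1/15 > 0, so some outcome avoids every A_i.

30·p = 14/15 ≈ 0.9333; existence CERTIFIED by the union bound.


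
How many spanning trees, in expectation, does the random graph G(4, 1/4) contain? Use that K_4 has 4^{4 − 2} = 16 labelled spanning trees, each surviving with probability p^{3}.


K_4 has 4^{4 − 2} = 16 labelled spanning trees.
For each such spanning tree H, let X_H = 1 if all 3 edges of H are present in G. Then P[X_H = 1] = p^{3} = (1/4)^{3} = 1/64.
By linearity of expectation: E[X] = Σ_H E[X_H] = 16 · p^{3} = 16 · 1/64 = 1/4.
Numerically: E[X] ≈ 0.25.

E[X] = 16 · (1/4)^{3} = 1/4 ≈ 0.25.


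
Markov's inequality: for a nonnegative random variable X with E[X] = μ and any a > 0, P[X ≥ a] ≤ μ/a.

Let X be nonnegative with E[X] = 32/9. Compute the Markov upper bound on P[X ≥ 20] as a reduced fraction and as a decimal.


μ = E[X] = 32/9, a = 20.
Markov: P[X ≥ 20] ≤ μ/a = (32/9)/20 = 8/45.
Numerically: ≈ 0.177778.
(Since a = 20 > μ = 3.555556, the bound 8/45 is < 1 and informative.)

P[X ≥ 20] ≤ 8/45 ≈ 0.177778.


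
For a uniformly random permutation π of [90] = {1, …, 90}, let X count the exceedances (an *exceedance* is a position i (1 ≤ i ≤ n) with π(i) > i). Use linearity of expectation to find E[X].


Write X = Σ_{i=1}^{90} X_i, where X_i = 1_{π(i) > i}.
For each fixed i, π(i) is uniform over {1, …, 90} (marginal of a uniform permutation), so P[π(i) > i] = (n − i)/n. Summing: Σ_{i=1}^{90} (n − i)/n = (0 + 1 + … + 89)/90 = 90(90 − 1)/(2·90) = (90 − 1)/2.
Hence E[X] = Σ_{i=1}^{90} (90 − i)/90 = 89/2 ≈ 44.500.

E[X] = 89/2 = 44.500.


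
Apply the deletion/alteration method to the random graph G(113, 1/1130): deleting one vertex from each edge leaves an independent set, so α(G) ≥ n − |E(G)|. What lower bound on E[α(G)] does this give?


E[|E(G)|] = C(113, 2)·p = 6328 · (1/1130) = 28/5.
E[α(G)] ≥ n − E[|E(G)|] = 113 − 28/5 = 537/5.
Numerically: ≈ 107.400000.
(This is only a lower bound; the true E[α(G)] may be larger.)

E[α(G)] ≥ 537/5 ≈ 107.400000.


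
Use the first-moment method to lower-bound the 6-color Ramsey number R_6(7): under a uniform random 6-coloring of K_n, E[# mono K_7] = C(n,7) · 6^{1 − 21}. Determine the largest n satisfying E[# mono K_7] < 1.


We need C(n, 7) · 6^{1 − 21} < 1, i.e. C(n, 7) < 6^{21 − 1} = 3656158440062976.
Check values of n near the boundary:
  n = 567: C(567, 7) = 3601671315933933; 3601671315933933 < 3656158440062976? YES
  n = 568: C(568, 7) = 3646611956239704; 3646611956239704 < 3656158440062976? YES
  n = 569: C(569, 7) = 3692032389858348; 3692032389858348 < 3656158440062976? NO
The largest n with C(n, 7) < 3656158440062976 is n = 568 (where E[X] = 16882462760369/16926659444736 ≈ 0.9974). Hence R_6(7) > 568, i.e. R_6(7) ≥ 569.

Largest n = 568; hence R_6(7) > 568.


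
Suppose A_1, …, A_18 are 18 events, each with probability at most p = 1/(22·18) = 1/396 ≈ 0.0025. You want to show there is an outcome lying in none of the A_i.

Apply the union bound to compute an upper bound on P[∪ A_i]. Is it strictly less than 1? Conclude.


Union bound: P[∪_{i=1}^{18} A_i] ≤ Σ_i P[A_i] ≤ 18·p = 18·(1/396) = 1/22.
Numerically: 1/22 ≈ 0.0455.
Is 1/22 < 1? YES.
Since P[∪ A_i] ≤ 1/22 < 1, the complement has P[∩ A_i^c] ≥ 1 − 1/22 = 21/22 > 0, so some outcome avoids every A_i.

18·p = 1/22 ≈ 0.0455; existence CERTIFIED by the union bound.


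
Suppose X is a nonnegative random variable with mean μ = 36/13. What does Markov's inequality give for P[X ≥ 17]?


μ = E[X] = 36/13, a = 17.
Markov: P[X ≥ 17] ≤ μ/a = (36/13)/17 = 36/221.
Numerically: ≈ 0.163.
(Since a = 17 > μ = 2.769, the bound 36/221 is < 1 and informative.)

P[X ≥ 17] ≤ 36/221 ≈ 0.163.


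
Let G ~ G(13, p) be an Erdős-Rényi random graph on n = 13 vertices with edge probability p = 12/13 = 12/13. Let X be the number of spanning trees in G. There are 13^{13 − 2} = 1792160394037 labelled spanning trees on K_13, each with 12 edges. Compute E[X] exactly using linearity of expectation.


K_13 has 13^{13 − 2} = 1792160394037 labelled spanning trees.
For each such spanning tree H, let X_H = 1 if all 12 edges of H are present in G. Then P[X_H = 1] = p^{12} = (12/13)^{12} = 8916100448256/23298085122481.
By linearity of expectation: E[X] = Σ_H E[X_H] = 1792160394037 · p^{12} = 1792160394037 · 8916100448256/23298085122481 = 8916100448256/13.
Numerically: E[X] ≈ 6.85854e+11.

E[X] = 1792160394037 · (12/13)^{12} = 8916100448256/13 ≈ 6.85854e+11.


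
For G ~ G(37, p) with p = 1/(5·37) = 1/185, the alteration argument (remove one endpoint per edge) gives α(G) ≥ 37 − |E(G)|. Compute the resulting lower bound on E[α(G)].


E[|E(G)|] = C(37, 2)·p = 666 · (1/185) = 18/5.
E[α(G)] ≥ n − E[|E(G)|] = 37 − 18/5 = 167/5.
Numerically: ≈ 33.400000.
(This is only a lower bound; the true E[α(G)] may be larger.)

E[α(G)] ≥ 167/5 ≈ 33.400000.


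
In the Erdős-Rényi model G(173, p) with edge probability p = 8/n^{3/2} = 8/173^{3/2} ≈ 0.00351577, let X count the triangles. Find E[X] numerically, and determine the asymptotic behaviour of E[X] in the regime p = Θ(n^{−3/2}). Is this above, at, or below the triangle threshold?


Number of potential triangles: C(173, 3) = 848046.
Each occurs with probability p³ ≈ (0.00351577)³ ≈ 4.34572757e-08.
By linearity: E[X] = C(173, 3)·p³ ≈ 848046 · 4.34572757e-08 ≈ 0.036854.
Since α = 3/2 > 1, p = c/n^{3/2} = o(1/n) is below the triangle threshold p ~ 1/n. Asymptotically E[X] ~ (c³/6)·n^{3(1−α)} = (8³/6)·n^{-1.5} → 0, so by Markov's inequality G has no triangles w.h.p.

E[X] ≈ 0.036854; in regime p = Θ(1/n^{3/2}) E[X] tends to 0 (below the triangle threshold p ~ 1/n).


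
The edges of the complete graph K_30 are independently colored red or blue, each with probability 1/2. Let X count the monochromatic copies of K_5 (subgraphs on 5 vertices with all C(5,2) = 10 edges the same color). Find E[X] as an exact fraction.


Let X = Σ_S X_S over the C(30, 5) = 142506 subsets S of size 5, where X_S = 1 if the K_5 on S is monochromatic.
For a fixed S, the K_5 on S has C(5, 2) = 10 edges. P[all 10 edges red] = (1/2)^10, and likewise for blue, so P[monochromatic] = 2·(1/2)^10 = 2^{1 − 10} = 1/512.
By linearity of expectation: E[X] = C(30, 5) · 2^{1 − 10} = 142506 · 1/512 = 71253/256.
Numerically: E[X] ≈ 278.33203.

E[X] = C(30,5)·2^(1−C(5,2)) = 71253/256 ≈ 278.33203.


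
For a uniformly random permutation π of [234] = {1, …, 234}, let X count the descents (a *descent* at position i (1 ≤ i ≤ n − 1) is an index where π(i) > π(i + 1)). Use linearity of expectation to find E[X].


Write X = Σ X_I over i = 1, …, 233, with X_I the indicator of one descent.
There are 233 indicators.
For each fixed i, the pair (π(i), π(i+1)) is a uniformly random ordered pair of distinct values from {1, …, 234}; by symmetry P[π(i) > π(i+1)] = 1/2.
By linearity: E[X] = 233 · (1/2) = (234 − 1) · (1/2) = 233/2 ≈ 116.500.

E[X] = 233/2 = 116.500.


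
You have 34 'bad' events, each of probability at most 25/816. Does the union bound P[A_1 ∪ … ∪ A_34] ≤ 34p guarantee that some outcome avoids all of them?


Union bound: P[∪_{i=1}^{34} A_i] ≤ Σ_i P[A_i] ≤ 34·p = 34·(25/816) = 25/24.
Numerically: 25/24 ≈ 1.0417.
Is 25/24 < 1? NO.
Since the bound 25/24 is ≥ 1, the union bound is uninformative here; it does NOT by itself certify existence.

34·p = 25/24 ≈ 1.0417; existence NOT certified by the union bound.


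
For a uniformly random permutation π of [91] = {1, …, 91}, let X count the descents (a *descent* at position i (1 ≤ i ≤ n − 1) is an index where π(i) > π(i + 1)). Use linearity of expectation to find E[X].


Write X = Σ X_I over i = 1, …, 90, with X_I the indicator of one descent.
There are 90 indicators.
For each fixed i, the pair (π(i), π(i+1)) is a uniformly random ordered pair of distinct values from {1, …, 91}; by symmetry P[π(i) > π(i+1)] = 1/2.
By linearity: E[X] = 90 · (1/2) = (91 − 1) · (1/2) = 45 ≈ 45.00000.

E[X] = 45 = 45.00000.


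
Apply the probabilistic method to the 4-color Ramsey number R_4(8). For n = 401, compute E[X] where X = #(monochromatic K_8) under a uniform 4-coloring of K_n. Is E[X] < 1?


E[X] = C(401, 8) · 4^{1 − 28} = 15456772627710150 · 4^{−27} = 15456772627710150/18014398509481984.
As a reduced fraction: E[X] = 7728386313855075/9007199254740992 ≈ 0.8580.
Is E[X] < 1? YES.
Since E[X] < 1, there exists a 4-coloring of K_{401} with no monochromatic K_8; hence R_4(8) > 401.

E[X] = 7728386313855075/9007199254740992 ≈ 0.8580; E[X] < 1, so R_4(8) > 401.


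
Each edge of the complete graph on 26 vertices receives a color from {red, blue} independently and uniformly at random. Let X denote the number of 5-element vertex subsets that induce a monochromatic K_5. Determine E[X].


Let X = Σ_S X_S over the C(26, 5) = 65780 subsets S of size 5, where X_S = 1 if the K_5 on S is monochromatic.
For a fixed S, the K_5 on S has C(5, 2) = 10 edges. P[all 10 edges red] = (1/2)^10, and likewise for blue, so P[monochromatic] = 2·(1/2)^10 = 2^{1 − 10} = 1/512.
Summing: E[X] = C(26, 5) · 2^{1 − 10} = 65780 · 1/512 = 16445/128.
Numerically: E[X] ≈ 128.4766.

E[X] = C(26,5)·2^(1−C(5,2)) = 16445/128 ≈ 128.4766.


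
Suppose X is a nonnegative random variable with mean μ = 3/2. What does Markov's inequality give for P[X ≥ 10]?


μ = E[X] = 3/2, a = 10.
Markov: P[X ≥ 10] ≤ μ/a = (3/2)/10 = 3/20.
Numerically: ≈ 0.15000.
(Since a = 10 > μ = 1.50000, the bound 3/20 is < 1 and informative.)

P[X ≥ 10] ≤ 3/20 ≈ 0.15000.


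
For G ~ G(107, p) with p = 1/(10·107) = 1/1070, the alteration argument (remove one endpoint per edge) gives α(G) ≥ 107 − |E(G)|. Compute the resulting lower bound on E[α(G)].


E[|E(G)|] = C(107, 2)·p = 5671 · (1/1070) = 53/10.
E[α(G)] ≥ n − E[|E(G)|] = 107 − 53/10 = 1017/10.
Numerically: ≈ 101.7000.
(This is only a lower bound; the true E[α(G)] may be larger.)

E[α(G)] ≥ 1017/10 ≈ 101.7000.


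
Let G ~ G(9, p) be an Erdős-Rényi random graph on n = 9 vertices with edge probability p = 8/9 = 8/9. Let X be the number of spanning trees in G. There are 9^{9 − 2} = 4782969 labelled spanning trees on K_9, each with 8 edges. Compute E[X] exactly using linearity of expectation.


K_9 has 9^{9 − 2} = 4782969 labelled spanning trees.
For each such spanning tree H, let X_H = 1 if all 8 edges of H are present in G. Then P[X_H = 1] = p^{8} = (8/9)^{8} = 16777216/43046721.
By linearity of expectation: E[X] = Σ_H E[X_H] = 4782969 · p^{8} = 4782969 · 16777216/43046721 = 16777216/9.
Numerically: E[X] ≈ 1.86e+06.

E[X] = 4782969 · (8/9)^{8} = 16777216/9 ≈ 1.86e+06.


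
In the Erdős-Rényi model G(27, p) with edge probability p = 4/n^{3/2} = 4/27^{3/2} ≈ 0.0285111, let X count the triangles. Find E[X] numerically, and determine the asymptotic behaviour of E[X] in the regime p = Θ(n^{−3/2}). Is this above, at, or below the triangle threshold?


Number of potential triangles: C(27, 3) = 2925.
Each occurs with probability p³ ≈ (0.0285111)³ ≈ 2.31762430e-05.
By linearity: E[X] = C(27, 3)·p³ ≈ 2925 · 2.31762430e-05 ≈ 0.067791.
Since α = 3/2 > 1, p = c/n^{3/2} = o(1/n) is below the triangle threshold p ~ 1/n. Asymptotically E[X] ~ (c³/6)·n^{3(1−α)} = (4³/6)·n^{-1.5} → 0, so by Markov's inequality G has no triangles w.h.p.

E[X] ≈ 0.067791; in regime p = Θ(1/n^{3/2}) E[X] tends to 0 (below the triangle threshold p ~ 1/n).


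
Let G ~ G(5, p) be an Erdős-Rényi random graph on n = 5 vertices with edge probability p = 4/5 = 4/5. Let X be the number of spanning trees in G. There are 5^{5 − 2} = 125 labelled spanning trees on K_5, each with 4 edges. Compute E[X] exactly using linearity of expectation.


K_5 has 5^{5 − 2} = 125 labelled spanning trees.
For each such spanning tree H, let X_H = 1 if all 4 edges of H are present in G. Then P[X_H = 1] = p^{4} = (4/5)^{4} = 256/625.
Summing the indicators: E[X] = Σ_H E[X_H] = 125 · p^{4} = 125 · 256/625 = 256/5.
Numerically: E[X] ≈ 51.2.

E[X] = 125 · (4/5)^{4} = 256/5 ≈ 51.2.


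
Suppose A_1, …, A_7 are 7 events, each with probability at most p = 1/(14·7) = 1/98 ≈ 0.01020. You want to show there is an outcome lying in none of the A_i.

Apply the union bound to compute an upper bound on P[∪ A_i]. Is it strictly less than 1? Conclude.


Union bound: P[∪_{i=1}^{7} A_i] ≤ Σ_i P[A_i] ≤ 7·p = 7·(1/98) = 1/14.
Numerically: 1/14 ≈ 0.07143.
Is 1/14 < 1? YES.
Since P[∪ A_i] ≤ 1/14 < 1, the complement has P[∩ A_i^c] ≥ 1 − 1/14 = 13/14 > 0, so some outcome avoids every A_i.

7·p = 1/14 ≈ 0.07143; existence CERTIFIED by the union bound.


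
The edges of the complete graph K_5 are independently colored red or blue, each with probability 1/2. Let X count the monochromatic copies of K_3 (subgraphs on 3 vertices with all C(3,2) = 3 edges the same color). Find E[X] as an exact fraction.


Let X = Σ_S X_S over the C(5, 3) = 10 subsets S of size 3, where X_S = 1 if the K_3 on S is monochromatic.
For a fixed S, the K_3 on S has C(3, 2) = 3 edges. P[all 3 edges red] = (1/2)^3, and likewise for blue, so P[monochromatic] = 2·(1/2)^3 = 2^{1 − 3} = 1/4.
By linearity: E[X] = C(5, 3) · 2^{1 − 3} = 10 · 1/4 = 5/2.
Numerically: E[X] ≈ 2.500000.

E[X] = C(5,3)·2^(1−C(3,2)) = 5/2 ≈ 2.500000.


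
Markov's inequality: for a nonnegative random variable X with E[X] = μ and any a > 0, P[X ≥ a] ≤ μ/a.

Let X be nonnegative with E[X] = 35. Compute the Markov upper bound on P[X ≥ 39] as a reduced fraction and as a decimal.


μ = E[X] = 35, a = 39.
Markov: P[X ≥ 39] ≤ μ/a = (35)/39 = 35/39.
Numerically: ≈ 0.8974.
(Since a = 39 > μ = 35.0000, the bound 35/39 is < 1 and informative.)

P[X ≥ 39] ≤ 35/39 ≈ 0.8974.


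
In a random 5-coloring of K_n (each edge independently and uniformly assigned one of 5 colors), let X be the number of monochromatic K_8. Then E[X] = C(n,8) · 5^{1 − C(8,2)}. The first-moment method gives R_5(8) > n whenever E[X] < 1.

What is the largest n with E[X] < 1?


We need C(n, 8) · 5^{1 − 28} < 1, i.e. C(n, 8) < 5^{28 − 1} = 7450580596923828125.
Check values of n near the boundary:
  n = 861: C(861, 8) = 7250034996615275865; 7250034996615275865 < 7450580596923828125? YES
  n = 862: C(862, 8) = 7317951015318931845; 7317951015318931845 < 7450580596923828125? YES
  n = 863: C(863, 8) = 7386423071602617757; 7386423071602617757 < 7450580596923828125? YES
  n = 864: C(864, 8) = 7455455062926006708; 7455455062926006708 < 7450580596923828125? NO
The largest n with C(n, 8) < 7450580596923828125 is n = 863 (where E[X] = 7386423071602617757/7450580596923828125 ≈ 0.9913889). Hence R_5(8) > 863, i.e. R_5(8) ≥ 864.

Largest n = 863; hence R_5(8) > 863.


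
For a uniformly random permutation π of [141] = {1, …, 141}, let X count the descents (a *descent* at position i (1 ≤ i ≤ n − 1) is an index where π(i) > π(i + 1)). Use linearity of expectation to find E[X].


Write X = Σ X_I over i = 1, …, 140, with X_I the indicator of one descent.
There are 140 indicators.
For each fixed i, the pair (π(i), π(i+1)) is a uniformly random ordered pair of distinct values from {1, …, 141}; by symmetry P[π(i) > π(i+1)] = 1/2.
By linearity: E[X] = 140 · (1/2) = (141 − 1) · (1/2) = 70 ≈ 70.00000.

E[X] = 70 = 70.00000.


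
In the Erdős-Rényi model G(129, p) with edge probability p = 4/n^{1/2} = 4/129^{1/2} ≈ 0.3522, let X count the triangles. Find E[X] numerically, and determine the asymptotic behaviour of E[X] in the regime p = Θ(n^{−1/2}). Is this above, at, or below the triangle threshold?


Number of potential triangles: C(129, 3) = 349504.
Each occurs with probability p³ ≈ (0.3522)³ ≈ 4.368129e-02.
By linearity: E[X] = C(129, 3)·p³ ≈ 349504 · 4.368129e-02 ≈ 15266.7839.
Since α = 1/2 < 1, p = c/n^{1/2} ≫ 1/n is above the triangle threshold p ~ 1/n. Asymptotically E[X] ~ (c³/6)·n^{3(1−α)} = (4³/6)·n^{1.5} → ∞; triangles are abundant w.h.p.

E[X] ≈ 15266.7839; in regime p = Θ(1/n^{1/2}) E[X] diverges (above the triangle threshold p ~ 1/n).


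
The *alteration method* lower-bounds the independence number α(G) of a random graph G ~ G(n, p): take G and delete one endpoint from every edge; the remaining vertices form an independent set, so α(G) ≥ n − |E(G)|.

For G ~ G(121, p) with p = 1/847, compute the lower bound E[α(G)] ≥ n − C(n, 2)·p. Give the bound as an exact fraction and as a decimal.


E[|E(G)|] = C(121, 2)·p = 7260 · (1/847) = 60/7.
E[α(G)] ≥ n − E[|E(G)|] = 121 − 60/7 = 787/7.
Numerically: ≈ 112.42857.
(This is only a lower bound; the true E[α(G)] may be larger.)

E[α(G)] ≥ 787/7 ≈ 112.42857.


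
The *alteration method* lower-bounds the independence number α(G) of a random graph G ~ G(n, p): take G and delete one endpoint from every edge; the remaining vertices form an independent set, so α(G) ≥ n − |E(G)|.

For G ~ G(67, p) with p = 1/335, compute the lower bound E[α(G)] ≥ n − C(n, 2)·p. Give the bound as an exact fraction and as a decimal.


E[|E(G)|] = C(67, 2)·p = 2211 · (1/335) = 33/5.
E[α(G)] ≥ n − E[|E(G)|] = 67 − 33/5 = 302/5.
Numerically: ≈ 60.4000.
(This is only a lower bound; the true E[α(G)] may be larger.)

E[α(G)] ≥ 302/5 ≈ 60.4000.


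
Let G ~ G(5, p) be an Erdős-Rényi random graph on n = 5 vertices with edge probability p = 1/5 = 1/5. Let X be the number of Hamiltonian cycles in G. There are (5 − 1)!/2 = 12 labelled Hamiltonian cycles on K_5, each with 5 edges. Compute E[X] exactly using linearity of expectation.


K_5 has (5 − 1)!/2 = 12 labelled Hamiltonian cycles.
For each such Hamiltonian cycle H, let X_H = 1 if all 5 edges of H are present in G. Then P[X_H = 1] = p^{5} = (1/5)^{5} = 1/3125.
By linearity: E[X] = Σ_H E[X_H] = 12 · p^{5} = 12 · 1/3125 = 12/3125.
Numerically: E[X] ≈ 0.00384.

E[X] = 12 · (1/5)^{5} = 12/3125 ≈ 0.00384.


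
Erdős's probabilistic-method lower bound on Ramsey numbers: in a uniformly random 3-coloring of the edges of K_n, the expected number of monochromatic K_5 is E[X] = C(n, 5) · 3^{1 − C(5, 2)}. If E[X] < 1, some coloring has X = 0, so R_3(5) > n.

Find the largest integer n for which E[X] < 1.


We need C(n, 5) · 3^{1 − 10} < 1, i.e. C(n, 5) < 3^{10 − 1} = 19683.
Check values of n near the boundary:
  n = 15: C(15, 5) = 3003; 3003 < 19683? YES
  n = 16: C(16, 5) = 4368; 4368 < 19683? YES
  n = 17: C(17, 5) = 6188; 6188 < 19683? YES
  n = 18: C(18, 5) = 8568; 8568 < 19683? YES
  n = 19: C(19, 5) = 11628; 11628 < 19683? YES
  n = 20: C(20, 5) = 15504; 15504 < 19683? YES
  n = 21: C(21, 5) = 20349; 20349 < 19683? NO
The largest n with C(n, 5) < 19683 is n = 20 (where E[X] = 5168/6561 ≈ 0.7876848). Hence R_3(5) > 20, i.e. R_3(5) ≥ 21.

Largest n = 20; hence R_3(5) > 20.


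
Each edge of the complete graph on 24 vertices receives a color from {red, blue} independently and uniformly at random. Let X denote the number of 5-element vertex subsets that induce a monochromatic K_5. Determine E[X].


Let X = Σ_S X_S over the C(24, 5) = 42504 subsets S of size 5, where X_S = 1 if the K_5 on S is monochromatic.
For a fixed S, the K_5 on S has C(5, 2) = 10 edges. P[all 10 edges red] = (1/2)^10, and likewise for blue, so P[monochromatic] = 2·(1/2)^10 = 2^{1 − 10} = 1/512.
By linearity of expectation: E[X] = C(24, 5) · 2^{1 − 10} = 42504 · 1/512 = 5313/64.
Numerically: E[X] ≈ 83.015625.

E[X] = C(24,5)·2^(1−C(5,2)) = 5313/64 ≈ 83.015625.


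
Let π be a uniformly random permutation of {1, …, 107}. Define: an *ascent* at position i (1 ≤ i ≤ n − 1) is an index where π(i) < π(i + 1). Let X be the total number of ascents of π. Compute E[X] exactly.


Write X = Σ X_I over i = 1, …, 106, with X_I the indicator of one ascent.
There are 106 indicators.
For each fixed i, the pair (π(i), π(i+1)) is a uniformly random ordered pair of distinct values from {1, …, 107}; by symmetry P[π(i) < π(i+1)] = 1/2.
By linearity: E[X] = 106 · (1/2) = (107 − 1) · (1/2) = 53 ≈ 53.000000.

E[X] = 53 = 53.000000.


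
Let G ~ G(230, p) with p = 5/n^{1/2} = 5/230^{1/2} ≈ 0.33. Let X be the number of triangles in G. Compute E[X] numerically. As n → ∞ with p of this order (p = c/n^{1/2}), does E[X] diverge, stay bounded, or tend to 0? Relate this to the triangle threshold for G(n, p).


Number of potential triangles: C(230, 3) = 2001460.
Each occurs with probability p³ ≈ (0.33)³ ≈ 3.58359e-02.
By linearity: E[X] = C(230, 3)·p³ ≈ 2001460 · 3.58359e-02 ≈ 71724.111.
Since α = 1/2 < 1, p = c/n^{1/2} ≫ 1/n is above the triangle threshold p ~ 1/n. Asymptotically E[X] ~ (c³/6)·n^{3(1−α)} = (5³/6)·n^{1.5} → ∞; triangles are abundant w.h.p.

E[X] ≈ 71724.111; in regime p = Θ(1/n^{1/2}) E[X] diverges (above the triangle threshold p ~ 1/n).


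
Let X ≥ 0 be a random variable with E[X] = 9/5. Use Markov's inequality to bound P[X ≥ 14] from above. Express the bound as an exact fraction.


μ = E[X] = 9/5, a = 14.
Markov: P[X ≥ 14] ≤ μ/a = (9/5)/14 = 9/70.
Numerically: ≈ 0.12857.
(Since a = 14 > μ = 1.80000, the bound 9/70 is < 1 and informative.)

P[X ≥ 14] ≤ 9/70 ≈ 0.12857.


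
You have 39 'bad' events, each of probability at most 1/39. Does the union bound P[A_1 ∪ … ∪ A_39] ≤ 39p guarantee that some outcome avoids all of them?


Union bound: P[∪_{i=1}^{39} A_i] ≤ Σ_i P[A_i] ≤ 39·p = 39·(1/39) = 1.
Numerically: 1 ≈ 1.0000000.
Is 1 < 1? NO.
Since the bound 1 is ≥ 1, the union bound is uninformative here; it does NOT by itself certify existence.

39·p = 1 ≈ 1.0000000; existence NOT certified by the union bound.


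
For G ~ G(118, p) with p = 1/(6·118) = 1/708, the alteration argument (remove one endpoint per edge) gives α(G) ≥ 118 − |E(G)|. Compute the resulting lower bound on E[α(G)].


E[|E(G)|] = C(118, 2)·p = 6903 · (1/708) = 39/4.
E[α(G)] ≥ n − E[|E(G)|] = 118 − 39/4 = 433/4.
Numerically: ≈ 108.25000.
(This is only a lower bound; the true E[α(G)] may be larger.)

E[α(G)] ≥ 433/4 ≈ 108.25000.


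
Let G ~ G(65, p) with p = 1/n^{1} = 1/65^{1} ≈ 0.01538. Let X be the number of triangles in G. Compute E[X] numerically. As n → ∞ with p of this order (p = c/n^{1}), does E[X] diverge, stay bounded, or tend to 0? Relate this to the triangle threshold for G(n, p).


Number of potential triangles: C(65, 3) = 43680.
Each occurs with probability p³ ≈ (0.01538)³ ≈ 3.641329e-06.
By linearity: E[X] = C(65, 3)·p³ ≈ 43680 · 3.641329e-06 ≈ 0.1591.
Here α = 1, so p = 1/n is exactly at the triangle threshold p ~ 1/n. Asymptotically E[X] → c³/6 = 1³/6 = 1/6 ≈ 0.1667, a bounded constant. In this regime the triangle count is asymptotically Poisson(c³/6).

E[X] ≈ 0.1591; in regime p = Θ(1/n^{1}) E[X] stays bounded (at the triangle threshold p ~ 1/n).


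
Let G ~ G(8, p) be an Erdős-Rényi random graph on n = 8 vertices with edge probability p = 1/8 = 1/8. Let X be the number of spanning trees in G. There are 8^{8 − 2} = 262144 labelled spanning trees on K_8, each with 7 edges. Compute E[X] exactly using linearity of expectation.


K_8 has 8^{8 − 2} = 262144 labelled spanning trees.
For each such spanning tree H, let X_H = 1 if all 7 edges of H are present in G. Then P[X_H = 1] = p^{7} = (1/8)^{7} = 1/2097152.
By linearity of expectation: E[X] = Σ_H E[X_H] = 262144 · p^{7} = 262144 · 1/2097152 = 1/8.
Numerically: E[X] ≈ 0.125.

E[X] = 262144 · (1/8)^{7} = 1/8 ≈ 0.125.


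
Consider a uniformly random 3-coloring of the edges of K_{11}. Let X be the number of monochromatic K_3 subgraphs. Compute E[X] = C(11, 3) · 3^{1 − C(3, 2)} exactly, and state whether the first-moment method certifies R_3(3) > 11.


E[X] = C(11, 3) · 3^{1 − 3} = 165 · 3^{−2} = 165/9.
As a reduced fraction: E[X] = 55/3 ≈ 18.333.
Is E[X] < 1? NO.
Since E[X] ≥ 1, the first-moment bound is inconclusive at n = 11; it does NOT by itself certify R_3(3) > 11.

E[X] = 55/3 ≈ 18.333; E[X] ≥ 1; first-moment method inconclusive here.


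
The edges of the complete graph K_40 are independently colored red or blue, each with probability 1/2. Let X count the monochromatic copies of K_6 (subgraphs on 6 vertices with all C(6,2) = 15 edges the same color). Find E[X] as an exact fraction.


Let X = Σ_S X_S over the C(40, 6) = 3838380 subsets S of size 6, where X_S = 1 if the K_6 on S is monochromatic.
For a fixed S, the K_6 on S has C(6, 2) = 15 edges. P[all 15 edges red] = (1/2)^15, and likewise for blue, so P[monochromatic] = 2·(1/2)^15 = 2^{1 − 15} = 1/16384.
By linearity of expectation: E[X] = C(40, 6) · 2^{1 − 15} = 3838380 · 1/16384 = 959595/4096.
Numerically: E[X] ≈ 234.276123.

E[X] = C(40,6)·2^(1−C(6,2)) = 959595/4096 ≈ 234.276123.


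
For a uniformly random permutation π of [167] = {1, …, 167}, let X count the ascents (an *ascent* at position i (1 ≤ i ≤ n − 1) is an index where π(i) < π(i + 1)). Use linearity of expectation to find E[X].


Write X = Σ X_I over i = 1, …, 166, with X_I the indicator of one ascent.
There are 166 indicators.
For each fixed i, the pair (π(i), π(i+1)) is a uniformly random ordered pair of distinct values from {1, …, 167}; by symmetry P[π(i) < π(i+1)] = 1/2.
By linearity: E[X] = 166 · (1/2) = (167 − 1) · (1/2) = 83 ≈ 83.000000.

E[X] = 83 = 83.000000.


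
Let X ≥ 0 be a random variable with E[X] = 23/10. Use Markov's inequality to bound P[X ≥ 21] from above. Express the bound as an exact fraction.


μ = E[X] = 23/10, a = 21.
Markov: P[X ≥ 21] ≤ μ/a = (23/10)/21 = 23/210.
Numerically: ≈ 0.109524.
(Since a = 21 > μ = 2.300000, the bound 23/210 is < 1 and informative.)

P[X ≥ 21] ≤ 23/210 ≈ 0.109524.


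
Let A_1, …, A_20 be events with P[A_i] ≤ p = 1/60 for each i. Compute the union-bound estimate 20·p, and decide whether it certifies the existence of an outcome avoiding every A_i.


Union bound: P[∪_{i=1}^{20} A_i] ≤ Σ_i P[A_i] ≤ 20·p = 20·(1/60) = 1/3.
Numerically: 1/3 ≈ 0.3333333.
Is 1/3 < 1? YES.
Since P[∪ A_i] ≤ 1/3 < 1, the complement has P[∩ A_i^c] ≥ 1 − 1/3 = 2/3 > 0, so some outcome avoids every A_i.

20·p = 1/3 ≈ 0.3333333; existence CERTIFIED by the union bound.


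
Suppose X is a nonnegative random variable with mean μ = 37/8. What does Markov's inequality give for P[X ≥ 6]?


μ = E[X] = 37/8, a = 6.
Markov: P[X ≥ 6] ≤ μ/a = (37/8)/6 = 37/48.
Numerically: ≈ 0.77083.
(Since a = 6 > μ = 4.62500, the bound 37/48 is < 1 and informative.)

P[X ≥ 6] ≤ 37/48 ≈ 0.77083.


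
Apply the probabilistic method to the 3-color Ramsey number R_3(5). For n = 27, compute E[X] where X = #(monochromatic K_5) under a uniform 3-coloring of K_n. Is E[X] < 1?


E[X] = C(27, 5) · 3^{1 − 10} = 80730 · 3^{−9} = 80730/19683.
As a reduced fraction: E[X] = 2990/729 ≈ 4.101509.
Is E[X] < 1? NO.
Since E[X] ≥ 1, the first-moment bound is inconclusive at n = 27; it does NOT by itself certify R_3(5) > 27.

E[X] = 2990/729 ≈ 4.101509; E[X] ≥ 1; first-moment method inconclusive here.


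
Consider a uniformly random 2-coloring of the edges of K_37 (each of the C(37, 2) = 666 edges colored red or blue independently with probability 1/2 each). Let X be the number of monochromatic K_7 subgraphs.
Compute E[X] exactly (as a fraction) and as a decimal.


Let X = Σ_S X_S over the C(37, 7) = 10295472 subsets S of size 7, where X_S = 1 if the K_7 on S is monochromatic.
For a fixed S, the K_7 on S has C(7, 2) = 21 edges. P[all 21 edges red] = (1/2)^21, and likewise for blue, so P[monochromatic] = 2·(1/2)^21 = 2^{1 − 21} = 1/1048576.
By linearity of expectation: E[X] = C(37, 7) · 2^{1 − 21} = 10295472 · 1/1048576 = 643467/65536.
Numerically: E[X] ≈ 9.81853.

E[X] = C(37,7)·2^(1−C(7,2)) = 643467/65536 ≈ 9.81853.


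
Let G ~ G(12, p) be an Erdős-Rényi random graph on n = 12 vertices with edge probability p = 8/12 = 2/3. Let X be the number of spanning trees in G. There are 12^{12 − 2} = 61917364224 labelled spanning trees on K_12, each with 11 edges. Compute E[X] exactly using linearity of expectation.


K_12 has 12^{12 − 2} = 61917364224 labelled spanning trees.
For each such spanning tree H, let X_H = 1 if all 11 edges of H are present in G. Then P[X_H = 1] = p^{11} = (2/3)^{11} = 2048/177147.
By linearity of expectation: E[X] = Σ_H E[X_H] = 61917364224 · p^{11} = 61917364224 · 2048/177147 = 2147483648/3.
Numerically: E[X] ≈ 7.1583e+08.

E[X] = 61917364224 · (2/3)^{11} = 2147483648/3 ≈ 7.1583e+08.


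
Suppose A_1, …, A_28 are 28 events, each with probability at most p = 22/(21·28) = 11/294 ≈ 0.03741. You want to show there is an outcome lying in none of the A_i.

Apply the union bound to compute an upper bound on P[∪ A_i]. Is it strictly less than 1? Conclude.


Union bound: P[∪_{i=1}^{28} A_i] ≤ Σ_i P[A_i] ≤ 28·p = 28·(11/294) = 22/21.
Numerically: 22/21 ≈ 1.04762.
Is 22/21 < 1? NO.
Since the bound 22/21 is ≥ 1, the union bound is uninformative here; it does NOT by itself certify existence.

28·p = 22/21 ≈ 1.04762; existence NOT certified by the union bound.


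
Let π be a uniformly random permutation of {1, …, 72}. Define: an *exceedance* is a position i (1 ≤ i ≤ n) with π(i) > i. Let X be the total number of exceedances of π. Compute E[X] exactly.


Write X = Σ_{i=1}^{72} X_i, where X_i = 1_{π(i) > i}.
For each fixed i, π(i) is uniform over {1, …, 72} (marginal of a uniform permutation), so P[π(i) > i] = (n − i)/n. Summing: Σ_{i=1}^{72} (n − i)/n = (0 + 1 + … + 71)/72 = 72(72 − 1)/(2·72) = (72 − 1)/2.
Hence E[X] = Σ_{i=1}^{72} (72 − i)/72 = 71/2 ≈ 35.500000.

E[X] = 71/2 = 35.500000.


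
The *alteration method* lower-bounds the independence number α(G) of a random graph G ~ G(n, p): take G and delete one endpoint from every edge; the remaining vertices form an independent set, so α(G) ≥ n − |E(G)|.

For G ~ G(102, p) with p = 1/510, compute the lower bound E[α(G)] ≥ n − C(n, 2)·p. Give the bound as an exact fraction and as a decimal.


E[|E(G)|] = C(102, 2)·p = 5151 · (1/510) = 101/10.
E[α(G)] ≥ n − E[|E(G)|] = 102 − 101/10 = 919/10.
Numerically: ≈ 91.900.
(This is only a lower bound; the true E[α(G)] may be larger.)

E[α(G)] ≥ 919/10 ≈ 91.900.


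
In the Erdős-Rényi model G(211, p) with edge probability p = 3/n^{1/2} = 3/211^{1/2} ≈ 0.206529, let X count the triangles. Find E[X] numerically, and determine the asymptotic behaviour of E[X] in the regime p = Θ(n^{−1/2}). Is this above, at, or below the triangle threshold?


Number of potential triangles: C(211, 3) = 1543465.
Each occurs with probability p³ ≈ (0.206529)³ ≈ 8.80927325e-03.
By linearity: E[X] = C(211, 3)·p³ ≈ 1543465 · 8.80927325e-03 ≈ 13596.804933.
Since α = 1/2 < 1, p = c/n^{1/2} ≫ 1/n is above the triangle threshold p ~ 1/n. Asymptotically E[X] ~ (c³/6)·n^{3(1−α)} = (3³/6)·n^{1.5} → ∞; triangles are abundant w.h.p.

E[X] ≈ 13596.804933; in regime p = Θ(1/n^{1/2}) E[X] diverges (above the triangle threshold p ~ 1/n).
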